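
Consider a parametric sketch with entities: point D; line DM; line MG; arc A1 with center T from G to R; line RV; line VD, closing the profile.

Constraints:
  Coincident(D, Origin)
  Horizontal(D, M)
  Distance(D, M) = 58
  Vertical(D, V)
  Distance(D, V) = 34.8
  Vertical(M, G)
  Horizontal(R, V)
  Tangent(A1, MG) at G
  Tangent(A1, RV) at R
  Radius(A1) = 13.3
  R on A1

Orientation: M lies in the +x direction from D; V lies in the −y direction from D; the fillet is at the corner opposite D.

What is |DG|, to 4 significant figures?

61.86

The virtual corner opposite D is at (58.00, -34.80). Tangency of A1 to MG means the radius TG is perpendicular to MG and A1 meets RV tangentially, so TR is at right angles to RV, with radius 13.3, so the center T sits 13.3 in from both sides at T = (44.70, -21.50). That places the tangent points at G = (58.00, -21.50) on MG and R = (44.70, -34.80) on RV. Then |DG| = |G − D| = 61.86.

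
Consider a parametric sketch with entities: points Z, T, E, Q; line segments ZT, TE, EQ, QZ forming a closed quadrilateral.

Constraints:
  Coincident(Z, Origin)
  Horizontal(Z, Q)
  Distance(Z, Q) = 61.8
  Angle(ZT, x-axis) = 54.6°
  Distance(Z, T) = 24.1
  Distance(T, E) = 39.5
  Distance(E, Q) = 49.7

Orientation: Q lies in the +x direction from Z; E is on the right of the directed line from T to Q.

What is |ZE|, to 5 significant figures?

25.583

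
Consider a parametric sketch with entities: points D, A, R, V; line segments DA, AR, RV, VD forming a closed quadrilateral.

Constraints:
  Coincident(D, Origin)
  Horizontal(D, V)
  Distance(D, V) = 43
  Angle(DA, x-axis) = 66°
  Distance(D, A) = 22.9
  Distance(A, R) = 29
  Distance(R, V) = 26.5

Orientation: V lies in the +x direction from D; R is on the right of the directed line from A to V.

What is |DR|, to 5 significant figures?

18.746

D is at the origin; DV is horizontal with |DV| = 43.0 and V in +x, so V = (43.0, 0). DA runs at 66.0° with |DA| = 22.9, so A = (9.3143, 20.920). R is determined by |AR| = 29.0 and |RV| = 26.5 together: it lies at the intersection of circle(A, 29.0) and circle(V, 26.5). With |AV| = 39.653, the foot of the radical line on AV is 21.576 from A and the perpendicular offset is √(29.0² − 21.576²) = 19.377. Taking the right-of-AV solution: R = (17.421, -6.9238).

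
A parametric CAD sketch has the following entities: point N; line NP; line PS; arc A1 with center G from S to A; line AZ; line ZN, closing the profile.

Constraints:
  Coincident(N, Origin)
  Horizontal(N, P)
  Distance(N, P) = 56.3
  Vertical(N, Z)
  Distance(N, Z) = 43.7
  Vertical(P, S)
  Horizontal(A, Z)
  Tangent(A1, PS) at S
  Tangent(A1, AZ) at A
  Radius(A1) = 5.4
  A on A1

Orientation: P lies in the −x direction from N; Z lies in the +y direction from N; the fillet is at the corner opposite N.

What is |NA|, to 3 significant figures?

67.1

N is at the origin; N and P share the same y with |NP| = 56.3 and P on the −x side, so P = (-56.3, 0.00). N and Z share the same x with |NZ| = 43.7 and Z on the +y side, so Z = (0.00, 43.7). The virtual corner opposite N is at (-56.3, 43.7). Since A1 is tangent to PS there, GS ⟂ PS and the tangent condition forces GA to be normal to AZ, with radius 5.4, so the center G sits 5.4 in from both sides at G = (-50.9, 38.3). That places the tangent points at S = (-56.3, 38.3) on PS and A = (-50.9, 43.7) on AZ. Then |NA| = |A − N| = 67.1.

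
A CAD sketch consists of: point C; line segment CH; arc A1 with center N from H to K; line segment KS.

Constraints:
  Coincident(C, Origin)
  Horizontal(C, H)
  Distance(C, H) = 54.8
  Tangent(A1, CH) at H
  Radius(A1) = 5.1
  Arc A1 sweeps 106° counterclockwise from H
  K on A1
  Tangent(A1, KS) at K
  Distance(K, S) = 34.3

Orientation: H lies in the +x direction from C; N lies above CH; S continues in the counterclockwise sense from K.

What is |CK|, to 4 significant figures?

60.06

C is at the origin; CH is horizontal with |CH| = 54.8 and H on the +x side, so H = (54.80, 0.000). Since A1 is tangent to CH there, NH ⟂ CH, so N = H + (0, 5.1) = (54.80, 5.100). On A1, H sits at bearing -90° from N; a 106° counterclockwise sweep puts K at bearing 16°, so K = N + 5.1·(cos 16°, sin 16°) = (59.70, 6.506). Then |CK| = |K − C| = 60.06.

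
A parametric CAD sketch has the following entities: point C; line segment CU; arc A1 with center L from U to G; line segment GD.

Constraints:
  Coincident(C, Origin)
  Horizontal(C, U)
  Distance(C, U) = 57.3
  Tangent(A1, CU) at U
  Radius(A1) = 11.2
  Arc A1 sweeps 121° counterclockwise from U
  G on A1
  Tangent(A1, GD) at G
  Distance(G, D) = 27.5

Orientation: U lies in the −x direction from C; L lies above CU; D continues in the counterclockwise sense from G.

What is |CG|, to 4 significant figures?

50.63

C is at the origin; C and U share the same y with |CU| = 57.3 and U on the −x side, so U = (-57.30, 0.000). Since A1 is tangent to CU there, LU ⟂ CU, so L = U + (0, 11.2) = (-57.30, 11.20). On A1, U sits at bearing -90° from L; a 121° counterclockwise sweep puts G at bearing 31°, so G = L + 11.2·(cos 31°, sin 31°) = (-47.70, 16.97). Then |CG| = |G − C| = 50.63.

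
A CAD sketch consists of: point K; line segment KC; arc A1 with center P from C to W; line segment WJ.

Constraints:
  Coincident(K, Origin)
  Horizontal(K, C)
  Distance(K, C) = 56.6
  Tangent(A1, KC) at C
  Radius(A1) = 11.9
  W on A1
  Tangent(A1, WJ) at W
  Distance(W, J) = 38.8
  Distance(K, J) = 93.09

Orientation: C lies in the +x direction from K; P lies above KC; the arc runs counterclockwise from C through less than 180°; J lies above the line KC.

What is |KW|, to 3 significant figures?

68.0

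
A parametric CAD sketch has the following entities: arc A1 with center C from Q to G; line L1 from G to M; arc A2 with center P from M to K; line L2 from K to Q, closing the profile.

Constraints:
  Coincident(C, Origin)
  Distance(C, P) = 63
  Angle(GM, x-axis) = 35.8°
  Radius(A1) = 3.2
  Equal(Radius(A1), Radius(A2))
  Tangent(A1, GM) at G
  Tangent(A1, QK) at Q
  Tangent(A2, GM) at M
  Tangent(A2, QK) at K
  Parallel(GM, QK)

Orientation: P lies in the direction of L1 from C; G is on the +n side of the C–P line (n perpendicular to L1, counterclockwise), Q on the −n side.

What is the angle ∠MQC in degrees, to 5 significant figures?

84.199°

The slot axis is L1's direction at 35.8°, so u = (cos 35.8°, sin 35.8°) = (0.81106, 0.58496) and n = (−sin 35.8°, cos 35.8°) = (-0.58496, 0.81106). C is at the origin and P lies 63.0 along u from C, so P = 63.0·u = (51.097, 36.852). Tangency of A1 to both parallel lines with radius 3.2 puts G and Q at C ± 3.2·n: G = (-1.8719, 2.5954), Q = (1.8719, -2.5954). Equal radii place M and K the same way about P: M = P + 3.2·n = (49.225, 39.448), K = P − 3.2·n = (52.969, 34.257). Then cos ∠MQC = QM·QC / (|QM||QC|), giving 84.199°.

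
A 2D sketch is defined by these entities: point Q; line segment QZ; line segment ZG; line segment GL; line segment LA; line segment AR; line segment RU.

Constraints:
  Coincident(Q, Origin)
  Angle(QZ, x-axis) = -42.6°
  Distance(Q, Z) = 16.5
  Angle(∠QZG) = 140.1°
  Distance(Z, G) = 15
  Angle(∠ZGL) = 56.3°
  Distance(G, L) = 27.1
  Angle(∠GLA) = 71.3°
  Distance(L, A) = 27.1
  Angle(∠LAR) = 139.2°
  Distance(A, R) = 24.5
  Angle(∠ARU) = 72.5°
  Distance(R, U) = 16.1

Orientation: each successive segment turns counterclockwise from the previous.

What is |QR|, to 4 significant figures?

34.07

∠GLA = 71.3° gives LA at -130.3° from the x-axis; with |LA| = 27.1, A = (-4.357, -9.314). ∠LAR = 139.2° gives AR at -89.50° from the x-axis; with |AR| = 24.5, R = (-4.143, -33.81). Then |QR| = |R − Q| = 34.07.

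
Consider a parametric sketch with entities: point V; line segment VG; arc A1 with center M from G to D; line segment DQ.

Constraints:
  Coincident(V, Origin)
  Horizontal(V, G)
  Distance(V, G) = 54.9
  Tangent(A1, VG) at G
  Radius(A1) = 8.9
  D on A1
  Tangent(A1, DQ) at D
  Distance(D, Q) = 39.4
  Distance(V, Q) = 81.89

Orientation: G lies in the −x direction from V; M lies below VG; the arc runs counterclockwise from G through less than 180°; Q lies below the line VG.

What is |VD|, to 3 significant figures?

64.3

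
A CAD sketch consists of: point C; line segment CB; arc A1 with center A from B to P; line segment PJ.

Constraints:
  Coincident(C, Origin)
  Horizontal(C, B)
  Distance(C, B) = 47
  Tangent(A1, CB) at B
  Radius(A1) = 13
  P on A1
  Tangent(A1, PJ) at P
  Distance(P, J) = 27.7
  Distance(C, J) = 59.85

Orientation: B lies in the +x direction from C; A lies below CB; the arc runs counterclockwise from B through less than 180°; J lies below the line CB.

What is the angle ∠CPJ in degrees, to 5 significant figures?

130.20°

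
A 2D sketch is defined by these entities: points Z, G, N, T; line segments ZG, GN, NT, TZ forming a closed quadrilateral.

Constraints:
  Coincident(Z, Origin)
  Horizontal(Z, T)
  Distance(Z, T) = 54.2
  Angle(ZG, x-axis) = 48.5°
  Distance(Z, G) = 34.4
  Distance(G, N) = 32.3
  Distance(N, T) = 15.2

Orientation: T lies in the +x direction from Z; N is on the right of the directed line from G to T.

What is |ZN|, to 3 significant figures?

39.2

Z is at the origin; ZT is horizontal with |ZT| = 54.2 and T in +x, so T = (54.2, 0). ZG runs at 48.5° with |ZG| = 34.4, so G = (22.8, 25.8). N is determined by |GN| = 32.3 and |NT| = 15.2 together: it lies at the intersection of circle(G, 32.3) and circle(T, 15.2). With |GT| = 40.6, the foot of the radical line on GT is 30.3 from G and the perpendicular offset is √(32.3² − 30.3²) = 11.2. Taking the right-of-GT solution: N = (39.1, -2.09).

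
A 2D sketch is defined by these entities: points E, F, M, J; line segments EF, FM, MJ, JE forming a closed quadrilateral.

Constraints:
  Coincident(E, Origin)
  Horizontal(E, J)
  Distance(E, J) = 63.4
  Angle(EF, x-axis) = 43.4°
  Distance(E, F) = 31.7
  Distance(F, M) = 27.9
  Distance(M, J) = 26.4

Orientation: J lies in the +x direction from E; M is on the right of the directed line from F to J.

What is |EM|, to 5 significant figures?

37.173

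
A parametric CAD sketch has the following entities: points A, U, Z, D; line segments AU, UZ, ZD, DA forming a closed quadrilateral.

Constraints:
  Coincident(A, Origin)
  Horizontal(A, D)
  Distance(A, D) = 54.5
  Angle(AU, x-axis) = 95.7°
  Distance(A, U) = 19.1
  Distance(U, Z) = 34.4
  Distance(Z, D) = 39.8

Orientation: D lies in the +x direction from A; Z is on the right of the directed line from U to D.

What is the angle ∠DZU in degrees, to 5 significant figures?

106.43°

A is at the origin; AD is horizontal with |AD| = 54.5 and D in +x, so D = (54.5, 0). AU runs at 95.7° with |AU| = 19.1, so U = (-1.8970, 19.006). Z is determined by |UZ| = 34.4 and |ZD| = 39.8 together: it lies at the intersection of circle(U, 34.4) and circle(D, 39.8). With |UD| = 59.513, the foot of the radical line on UD is 26.390 from U and the perpendicular offset is √(34.4² − 26.390²) = 22.066. Taking the right-of-UD solution: Z = (16.065, -10.333).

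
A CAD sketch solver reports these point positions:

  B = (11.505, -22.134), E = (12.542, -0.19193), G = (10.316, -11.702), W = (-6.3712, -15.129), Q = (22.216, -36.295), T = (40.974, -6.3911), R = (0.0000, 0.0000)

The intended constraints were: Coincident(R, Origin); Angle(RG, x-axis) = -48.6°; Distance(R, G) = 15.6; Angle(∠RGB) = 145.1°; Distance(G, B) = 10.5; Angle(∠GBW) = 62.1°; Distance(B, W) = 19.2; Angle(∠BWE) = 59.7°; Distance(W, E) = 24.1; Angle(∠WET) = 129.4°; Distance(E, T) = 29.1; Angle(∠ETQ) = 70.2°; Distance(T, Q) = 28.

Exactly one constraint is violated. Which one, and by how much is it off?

Distance(T, Q) = 28 — off by 7.30.

R = (0.00, 0.00) ✓; RG at -48.60° ✓; |RG| = 15.60 ✓; ∠RGB = 145.1° ✓; |GB| = 10.50 ✓; ∠GBW = 62.10° ✓; |BW| = 19.20 ✓; ∠BWE = 59.70° ✓; |WE| = 24.10 ✓; ∠WET = 129.4° ✓; |ET| = 29.10 ✓; ∠ETQ = 70.20° ✓; |TQ| = 35.30 ✗.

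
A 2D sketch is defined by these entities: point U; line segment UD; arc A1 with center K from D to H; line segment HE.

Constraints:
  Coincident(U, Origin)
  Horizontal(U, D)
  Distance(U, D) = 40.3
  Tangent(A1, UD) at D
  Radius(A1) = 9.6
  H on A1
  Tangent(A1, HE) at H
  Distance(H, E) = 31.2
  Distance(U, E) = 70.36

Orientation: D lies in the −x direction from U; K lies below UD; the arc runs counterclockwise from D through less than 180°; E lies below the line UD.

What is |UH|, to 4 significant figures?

49.50

U is at the origin; U and D share the same y with |UD| = 40.3 and D on the −x side, so D = (-40.30, 0.000). A1 meets UD tangentially, so KD is at right angles to UD, so K = D + (0, -9.6) = (-40.30, -9.600). Since KH ⟂ HE (tangency), |KE| = √(9.6² + 31.2²) = 32.64 regardless of where H sits on A1. So E lies on both circle(U, 70.36) and circle(K, 32.64); the below-UD intersection is E = (-61.24, -34.64). H is the foot of the tangent from E: H = (-49.15, -5.879).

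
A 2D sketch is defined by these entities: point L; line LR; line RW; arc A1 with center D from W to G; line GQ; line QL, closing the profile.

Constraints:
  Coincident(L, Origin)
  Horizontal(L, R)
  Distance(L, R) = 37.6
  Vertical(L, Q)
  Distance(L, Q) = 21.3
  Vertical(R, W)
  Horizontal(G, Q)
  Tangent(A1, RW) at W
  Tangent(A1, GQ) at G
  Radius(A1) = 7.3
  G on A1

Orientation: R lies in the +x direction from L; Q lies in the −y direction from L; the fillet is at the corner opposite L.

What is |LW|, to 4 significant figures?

40.12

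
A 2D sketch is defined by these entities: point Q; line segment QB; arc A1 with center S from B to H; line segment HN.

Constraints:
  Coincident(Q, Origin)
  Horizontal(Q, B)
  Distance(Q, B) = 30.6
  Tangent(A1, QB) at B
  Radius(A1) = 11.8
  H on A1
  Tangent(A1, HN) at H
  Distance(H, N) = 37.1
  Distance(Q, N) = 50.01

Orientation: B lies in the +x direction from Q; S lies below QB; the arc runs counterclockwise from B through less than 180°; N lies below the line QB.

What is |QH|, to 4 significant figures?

21.67

Q is at the origin; Q and B share the same y with |QB| = 30.6 and B on the +x side, so B = (30.60, 0.000). Tangency of A1 to QB means the radius SB is perpendicular to QB, so S = B + (0, -11.8) = (30.60, -11.80). Since SH ⟂ HN (tangency), |SN| = √(11.8² + 37.1²) = 38.93 regardless of where H sits on A1. So N lies on both circle(Q, 50.01) and circle(S, 38.93); the below-QB intersection is N = (15.32, -47.61). H is the foot of the tangent from N: H = (18.85, -10.68).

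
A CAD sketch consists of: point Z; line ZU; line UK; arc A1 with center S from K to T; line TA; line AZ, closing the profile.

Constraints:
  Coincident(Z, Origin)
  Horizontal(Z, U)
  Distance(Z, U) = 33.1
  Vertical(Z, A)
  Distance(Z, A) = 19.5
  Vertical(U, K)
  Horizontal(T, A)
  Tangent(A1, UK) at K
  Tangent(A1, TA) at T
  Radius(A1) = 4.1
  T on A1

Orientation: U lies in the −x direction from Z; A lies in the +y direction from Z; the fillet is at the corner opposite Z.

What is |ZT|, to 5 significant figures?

34.946

Z is at the origin; ZU is horizontal with |ZU| = 33.1 and U on the −x side, so U = (-33.100, 0.0000). ZA is vertical with |ZA| = 19.5 and A on the +y side, so A = (0.0000, 19.500). The virtual corner opposite Z is at (-33.100, 19.500). Tangency of A1 to UK means the radius SK is perpendicular to UK and since A1 is tangent to TA there, ST ⟂ TA, with radius 4.1, so the center S sits 4.1 in from both sides at S = (-29.000, 15.400). That places the tangent points at K = (-33.100, 15.400) on UK and T = (-29.000, 19.500) on TA. Then |ZT| = |T − Z| = 34.946.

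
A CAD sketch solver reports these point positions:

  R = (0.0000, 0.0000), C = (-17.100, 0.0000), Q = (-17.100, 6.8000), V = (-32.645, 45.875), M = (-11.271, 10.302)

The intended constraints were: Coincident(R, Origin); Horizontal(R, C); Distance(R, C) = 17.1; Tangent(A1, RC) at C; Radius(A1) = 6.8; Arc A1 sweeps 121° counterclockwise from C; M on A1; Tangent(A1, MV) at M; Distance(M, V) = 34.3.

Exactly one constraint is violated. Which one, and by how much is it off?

Distance(M, V) = 34.3 — off by 7.20.

R = (0.00, 0.00) ✓; R.y = 0.00, C.y = 0.00 ✓; |RC| = 17.10 ✓; ∠(QC, CR) = 90.00° ✓; |QC| = 6.800 ✓; bearing(Q→M) − bearing(Q→C) = 121.0° ✓; |QM| = 6.800 ✓; ∠(QM, MV) = 90.00° ✓; |MV| = 41.50 ✗.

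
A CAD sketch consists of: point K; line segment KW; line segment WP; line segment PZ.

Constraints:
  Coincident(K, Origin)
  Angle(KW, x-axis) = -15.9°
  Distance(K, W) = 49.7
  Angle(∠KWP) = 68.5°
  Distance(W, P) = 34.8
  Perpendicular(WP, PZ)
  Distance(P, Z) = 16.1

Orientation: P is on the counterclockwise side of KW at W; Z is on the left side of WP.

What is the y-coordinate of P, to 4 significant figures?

21.02

K is at the origin; KW runs at -15.9° with length 49.7, so W = 49.7·(cos -15.9°, sin -15.9°) = (47.80, -13.62). ∠KWP = 68.5°, so WP runs at -15.9° + (180° − 68.5°) = 95.60° from the x-axis; with |WP| = 34.8, P = W + 34.8·(cos 95.60°, sin 95.60°) = (44.40, 21.02). So P.y = 21.02.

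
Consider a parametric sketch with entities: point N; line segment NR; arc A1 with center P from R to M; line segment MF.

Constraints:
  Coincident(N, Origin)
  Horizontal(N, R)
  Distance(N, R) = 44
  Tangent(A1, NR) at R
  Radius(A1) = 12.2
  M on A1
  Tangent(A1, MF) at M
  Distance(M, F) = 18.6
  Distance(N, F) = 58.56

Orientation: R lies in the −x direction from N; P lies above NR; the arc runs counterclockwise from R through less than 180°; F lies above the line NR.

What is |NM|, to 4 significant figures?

40.53

Checks: |PM| = 12.20 ✓; ∠(PM, MF) = 90.00° ✓; |MF| = 18.60 ✓; |NF| = 58.56 ✓.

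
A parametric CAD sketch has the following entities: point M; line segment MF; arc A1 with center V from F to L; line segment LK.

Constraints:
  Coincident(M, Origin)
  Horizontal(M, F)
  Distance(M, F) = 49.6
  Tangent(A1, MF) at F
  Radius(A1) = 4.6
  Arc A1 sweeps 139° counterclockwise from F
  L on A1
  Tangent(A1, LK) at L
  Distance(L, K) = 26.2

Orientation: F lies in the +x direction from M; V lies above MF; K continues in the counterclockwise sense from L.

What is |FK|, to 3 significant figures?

30.3

M is at the origin; MF is horizontal with |MF| = 49.6 and F on the +x side, so F = (49.6, 0.00). The tangent condition forces VF to be normal to MF, so V = F + (0, 4.6) = (49.6, 4.60). On A1, F sits at bearing -90° from V; a 139° counterclockwise sweep puts L at bearing 49°, so L = V + 4.6·(cos 49°, sin 49°) = (52.6, 8.07). The tangent condition forces VL to be normal to LK, so LK runs along (−sin 49°, cos 49°); with |LK| = 26.2, K = (32.8, 25.3). Then |FK| = |K − F| = 30.3.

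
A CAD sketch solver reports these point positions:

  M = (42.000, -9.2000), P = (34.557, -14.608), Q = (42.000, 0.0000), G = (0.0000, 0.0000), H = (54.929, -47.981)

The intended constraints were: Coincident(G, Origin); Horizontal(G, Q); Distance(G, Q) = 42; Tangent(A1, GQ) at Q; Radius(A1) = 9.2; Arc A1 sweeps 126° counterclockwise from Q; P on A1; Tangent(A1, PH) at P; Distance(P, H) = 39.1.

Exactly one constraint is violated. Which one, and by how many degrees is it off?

Tangent(A1, PH) at P — off by 4.60°.

G = (0.00, 0.00) ✓; G.y = 0.00, Q.y = 0.00 ✓; |GQ| = 42.00 ✓; ∠(MQ, QG) = 90.00° ✓; |MQ| = 9.200 ✓; bearing(M→P) − bearing(M→Q) = 126.0° ✓; |MP| = 9.200 ✓; ∠(MP, PH) = 94.60° ✗; |PH| = 39.10 ✓.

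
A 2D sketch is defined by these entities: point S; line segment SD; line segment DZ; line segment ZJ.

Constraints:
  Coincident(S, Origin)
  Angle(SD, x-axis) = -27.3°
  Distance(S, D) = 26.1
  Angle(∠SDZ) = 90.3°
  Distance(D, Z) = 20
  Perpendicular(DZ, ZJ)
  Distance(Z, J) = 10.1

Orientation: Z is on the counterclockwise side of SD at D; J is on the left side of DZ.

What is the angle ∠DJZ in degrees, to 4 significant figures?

63.21°

∠SDZ = 90.3°, so DZ runs at -27.3° + (180° − 90.3°) = 62.40° from the x-axis; with |DZ| = 20.0, Z = D + 20.0·(cos 62.40°, sin 62.40°) = (32.46, 5.753). DZ is perpendicular to ZJ; with |ZJ| = 10.1 on the left of DZ, J = Z + 10.1·(-0.8862, 0.4633) = (23.51, 10.43). Then cos ∠DJZ = JD·JZ / (|JD||JZ|), giving 63.21°.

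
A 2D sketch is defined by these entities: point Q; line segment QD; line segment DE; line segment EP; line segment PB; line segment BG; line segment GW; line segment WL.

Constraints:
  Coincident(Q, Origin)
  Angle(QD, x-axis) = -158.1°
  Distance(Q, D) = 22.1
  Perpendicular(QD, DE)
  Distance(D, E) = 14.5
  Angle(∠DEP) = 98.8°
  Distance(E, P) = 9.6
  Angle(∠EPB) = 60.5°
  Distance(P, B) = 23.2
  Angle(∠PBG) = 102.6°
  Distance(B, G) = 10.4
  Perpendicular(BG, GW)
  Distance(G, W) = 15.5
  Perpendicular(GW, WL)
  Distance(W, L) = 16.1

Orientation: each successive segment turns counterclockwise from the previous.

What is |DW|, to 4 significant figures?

13.01

Q is at the origin; QD runs at -158.1° with length 22.1, so D = (-20.51, -8.243). The perpendicularity gives DE at right angles to QD, so DE runs at -68.10°; with |DE| = 14.5, E = (-15.10, -21.70). ∠DEP = 98.8° gives EP at 13.10° from the x-axis; with |EP| = 9.6, P = (-5.747, -19.52). ∠EPB = 60.5° gives PB at 132.6° from the x-axis; with |PB| = 23.2, B = (-21.45, -2.443). ∠PBG = 102.6° gives BG at -150.0° from the x-axis; with |BG| = 10.4, G = (-30.46, -7.643). BG ⟂ GW, so GW runs at -60.00°; with |GW| = 15.5, W = (-22.71, -21.07). Then |DW| = |W − D| = 13.01.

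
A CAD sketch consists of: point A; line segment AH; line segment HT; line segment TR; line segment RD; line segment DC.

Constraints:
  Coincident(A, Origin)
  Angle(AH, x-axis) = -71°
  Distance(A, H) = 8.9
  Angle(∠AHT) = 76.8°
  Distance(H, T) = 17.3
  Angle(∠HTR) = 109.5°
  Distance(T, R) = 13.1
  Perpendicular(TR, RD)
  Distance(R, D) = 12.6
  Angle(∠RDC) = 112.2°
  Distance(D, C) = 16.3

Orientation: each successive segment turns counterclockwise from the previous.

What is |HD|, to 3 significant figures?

19.2

∠HTR = 109.5° gives TR at 103° from the x-axis; with |TR| = 13.1, R = (14.7, 13.6). The perpendicularity gives RD at right angles to TR, so RD runs at -167°; with |RD| = 12.6, D = (2.36, 10.8). Then |HD| = |D − H| = 19.2.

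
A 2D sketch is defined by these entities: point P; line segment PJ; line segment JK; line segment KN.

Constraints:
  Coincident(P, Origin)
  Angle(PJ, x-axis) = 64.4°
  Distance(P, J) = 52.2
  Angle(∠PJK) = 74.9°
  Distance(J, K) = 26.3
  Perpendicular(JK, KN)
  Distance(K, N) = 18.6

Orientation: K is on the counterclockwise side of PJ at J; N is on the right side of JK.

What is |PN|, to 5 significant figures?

70.157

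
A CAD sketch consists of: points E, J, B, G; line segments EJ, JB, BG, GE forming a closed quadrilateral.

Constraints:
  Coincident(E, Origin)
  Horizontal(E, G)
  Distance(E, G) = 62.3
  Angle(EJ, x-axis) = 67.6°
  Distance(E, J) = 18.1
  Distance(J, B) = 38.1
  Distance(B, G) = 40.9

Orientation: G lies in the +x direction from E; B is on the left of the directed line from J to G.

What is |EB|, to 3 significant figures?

53.3

Checks: |JB| = 38.10 ✓; |BG| = 40.90 ✓.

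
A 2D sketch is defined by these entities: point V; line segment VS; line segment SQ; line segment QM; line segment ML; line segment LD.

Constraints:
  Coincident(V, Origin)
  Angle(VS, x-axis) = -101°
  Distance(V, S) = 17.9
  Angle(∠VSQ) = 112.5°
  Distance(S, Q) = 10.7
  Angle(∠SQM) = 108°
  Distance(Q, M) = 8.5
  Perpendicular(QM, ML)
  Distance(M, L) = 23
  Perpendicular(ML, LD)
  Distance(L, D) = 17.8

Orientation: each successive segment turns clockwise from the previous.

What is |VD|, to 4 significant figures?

19.64

V is at the origin; VS runs at -101.0° with length 17.9, so S = (-3.415, -17.57). ∠VSQ = 112.5° gives SQ at -168.5° from the x-axis; with |SQ| = 10.7, Q = (-13.90, -19.70). ∠SQM = 108.0° gives QM at 119.5° from the x-axis; with |QM| = 8.5, M = (-18.09, -12.31). QM ⟂ ML, so ML runs at 29.50°; with |ML| = 23.0, L = (1.932, -0.9806). ML is perpendicular to LD, so LD runs at -60.50°; with |LD| = 17.8, D = (10.70, -16.47). Then |VD| = |D − V| = 19.64.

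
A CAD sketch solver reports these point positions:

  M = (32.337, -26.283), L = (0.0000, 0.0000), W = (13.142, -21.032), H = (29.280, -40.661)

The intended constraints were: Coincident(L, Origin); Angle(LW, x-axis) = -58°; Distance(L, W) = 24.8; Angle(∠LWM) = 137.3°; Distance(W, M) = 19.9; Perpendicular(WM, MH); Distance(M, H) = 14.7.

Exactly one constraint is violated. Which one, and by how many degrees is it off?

Perpendicular(WM, MH) — off by 3.30°.

L = (0.00, 0.00) ✓; LW at -58.00° ✓; |LW| = 24.80 ✓; ∠LWM = 137.3° ✓; |WM| = 19.90 ✓; ∠(WM, MH) = 86.70° ✗; |MH| = 14.70 ✓.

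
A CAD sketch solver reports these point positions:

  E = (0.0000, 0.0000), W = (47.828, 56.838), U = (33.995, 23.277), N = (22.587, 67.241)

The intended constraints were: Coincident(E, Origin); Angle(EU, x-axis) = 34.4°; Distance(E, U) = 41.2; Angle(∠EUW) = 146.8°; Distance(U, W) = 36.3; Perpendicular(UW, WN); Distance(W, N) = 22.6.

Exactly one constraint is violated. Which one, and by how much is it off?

Distance(W, N) = 22.6 — off by 4.70.

E = (0.00, 0.00) ✓; EU at 34.40° ✓; |EU| = 41.20 ✓; ∠EUW = 146.8° ✓; |UW| = 36.30 ✓; ∠(UW, WN) = 90.00° ✓; |WN| = 27.30 ✗.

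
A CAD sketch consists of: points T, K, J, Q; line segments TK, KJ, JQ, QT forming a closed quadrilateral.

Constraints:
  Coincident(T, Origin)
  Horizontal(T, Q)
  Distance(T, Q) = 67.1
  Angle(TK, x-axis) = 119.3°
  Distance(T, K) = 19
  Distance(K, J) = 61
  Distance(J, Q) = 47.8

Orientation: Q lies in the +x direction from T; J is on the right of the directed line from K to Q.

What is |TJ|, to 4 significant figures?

42.48

Checks: |KJ| = 61.00 ✓; |JQ| = 47.80 ✓.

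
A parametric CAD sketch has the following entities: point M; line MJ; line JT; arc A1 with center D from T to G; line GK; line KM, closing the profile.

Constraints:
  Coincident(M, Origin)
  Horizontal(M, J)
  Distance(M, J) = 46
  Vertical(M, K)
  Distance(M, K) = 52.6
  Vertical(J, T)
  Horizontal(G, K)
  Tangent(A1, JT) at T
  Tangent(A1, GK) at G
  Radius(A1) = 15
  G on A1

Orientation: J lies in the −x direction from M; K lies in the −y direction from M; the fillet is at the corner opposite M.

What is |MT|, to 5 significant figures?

59.412

The virtual corner opposite M is at (-46.000, -52.600). Tangency of A1 to JT means the radius DT is perpendicular to JT and the tangent condition forces DG to be normal to GK, with radius 15.0, so the center D sits 15.0 in from both sides at D = (-31.000, -37.600). That places the tangent points at T = (-46.000, -37.600) on JT and G = (-31.000, -52.600) on GK. Then |MT| = |T − M| = 59.412.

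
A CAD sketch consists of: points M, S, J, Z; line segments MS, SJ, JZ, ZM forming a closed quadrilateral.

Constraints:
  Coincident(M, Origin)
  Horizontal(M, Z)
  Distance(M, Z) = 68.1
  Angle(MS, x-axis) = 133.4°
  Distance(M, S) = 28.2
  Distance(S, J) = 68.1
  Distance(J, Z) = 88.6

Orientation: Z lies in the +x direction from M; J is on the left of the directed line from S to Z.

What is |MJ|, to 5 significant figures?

78.109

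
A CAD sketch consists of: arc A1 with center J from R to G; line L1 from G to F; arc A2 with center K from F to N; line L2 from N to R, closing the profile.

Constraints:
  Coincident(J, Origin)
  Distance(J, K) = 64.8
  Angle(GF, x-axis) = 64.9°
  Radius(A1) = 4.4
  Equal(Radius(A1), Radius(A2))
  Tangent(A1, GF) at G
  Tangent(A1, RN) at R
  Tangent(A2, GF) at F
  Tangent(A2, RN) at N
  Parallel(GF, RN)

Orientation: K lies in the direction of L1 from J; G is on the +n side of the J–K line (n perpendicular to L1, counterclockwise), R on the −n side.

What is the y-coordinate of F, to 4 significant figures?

60.55

Tangency of A1 to both parallel lines with radius 4.4 puts G and R at J ± 4.4·n: G = (-3.985, 1.866), R = (3.985, -1.866). Equal radii place F and N the same way about K: F = K + 4.4·n = (23.50, 60.55), N = K − 4.4·n = (31.47, 56.81). So F.y = 60.55.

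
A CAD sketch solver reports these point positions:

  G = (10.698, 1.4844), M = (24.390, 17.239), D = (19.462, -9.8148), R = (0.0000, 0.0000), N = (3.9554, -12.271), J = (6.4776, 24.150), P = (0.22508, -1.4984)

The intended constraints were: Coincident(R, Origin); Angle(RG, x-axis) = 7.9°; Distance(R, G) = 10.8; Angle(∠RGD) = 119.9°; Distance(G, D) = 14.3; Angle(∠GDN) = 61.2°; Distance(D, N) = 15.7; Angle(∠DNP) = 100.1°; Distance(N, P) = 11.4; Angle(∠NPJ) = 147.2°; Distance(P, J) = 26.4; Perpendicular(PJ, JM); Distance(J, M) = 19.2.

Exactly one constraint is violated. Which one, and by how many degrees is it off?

Perpendicular(PJ, JM) — off by 7.40°.

R = (0.00, 0.00) ✓; RG at 7.900° ✓; |RG| = 10.80 ✓; ∠RGD = 119.9° ✓; |GD| = 14.30 ✓; ∠GDN = 61.20° ✓; |DN| = 15.70 ✓; ∠DNP = 100.1° ✓; |NP| = 11.40 ✓; ∠NPJ = 147.2° ✓; |PJ| = 26.40 ✓; ∠(PJ, JM) = 97.40° ✗; |JM| = 19.20 ✓.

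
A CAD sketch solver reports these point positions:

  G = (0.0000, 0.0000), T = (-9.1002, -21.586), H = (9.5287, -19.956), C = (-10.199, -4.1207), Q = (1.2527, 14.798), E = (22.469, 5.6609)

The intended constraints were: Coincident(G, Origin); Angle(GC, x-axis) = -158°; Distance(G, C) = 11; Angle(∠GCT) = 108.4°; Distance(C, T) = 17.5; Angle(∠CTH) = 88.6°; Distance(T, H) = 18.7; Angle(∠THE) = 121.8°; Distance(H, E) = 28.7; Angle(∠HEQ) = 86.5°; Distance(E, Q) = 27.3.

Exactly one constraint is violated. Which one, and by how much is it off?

Distance(E, Q) = 27.3 — off by 4.20.

G = (0.00, 0.00) ✓; GC at -158.0° ✓; |GC| = 11.00 ✓; ∠GCT = 108.4° ✓; |CT| = 17.50 ✓; ∠CTH = 88.60° ✓; |TH| = 18.70 ✓; ∠THE = 121.8° ✓; |HE| = 28.70 ✓; ∠HEQ = 86.50° ✓; |EQ| = 23.10 ✗.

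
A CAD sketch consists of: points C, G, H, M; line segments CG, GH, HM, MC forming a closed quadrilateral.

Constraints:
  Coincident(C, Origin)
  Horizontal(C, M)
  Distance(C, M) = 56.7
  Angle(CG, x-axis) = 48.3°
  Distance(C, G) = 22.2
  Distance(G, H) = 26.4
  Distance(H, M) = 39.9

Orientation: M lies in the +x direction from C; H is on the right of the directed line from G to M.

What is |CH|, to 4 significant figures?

20.40

C is at the origin; CM is horizontal with |CM| = 56.7 and M in +x, so M = (56.7, 0). CG runs at 48.3° with |CG| = 22.2, so G = (14.77, 16.58). H is determined by |GH| = 26.4 and |HM| = 39.9 together: it lies at the intersection of circle(G, 26.4) and circle(M, 39.9). With |GM| = 45.09, the foot of the radical line on GM is 12.62 from G and the perpendicular offset is √(26.4² − 12.62²) = 23.19. Taking the right-of-GM solution: H = (17.98, -9.629).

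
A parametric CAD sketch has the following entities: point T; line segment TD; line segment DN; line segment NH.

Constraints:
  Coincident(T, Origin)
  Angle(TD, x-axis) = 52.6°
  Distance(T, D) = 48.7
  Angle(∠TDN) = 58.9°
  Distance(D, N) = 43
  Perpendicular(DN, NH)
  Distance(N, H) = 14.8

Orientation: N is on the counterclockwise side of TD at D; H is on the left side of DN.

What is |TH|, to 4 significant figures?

32.28

T is at the origin; TD runs at 52.6° with length 48.7, so D = 48.7·(cos 52.6°, sin 52.6°) = (29.58, 38.69). ∠TDN = 58.9°, so DN runs at 52.6° + (180° − 58.9°) = 173.7° from the x-axis; with |DN| = 43.0, N = D + 43.0·(cos 173.7°, sin 173.7°) = (-13.16, 43.41). DN is perpendicular to NH; with |NH| = 14.8 on the left of DN, H = N + 14.8·(-0.1097, -0.9940) = (-14.79, 28.70). Then |TH| = |H − T| = 32.28.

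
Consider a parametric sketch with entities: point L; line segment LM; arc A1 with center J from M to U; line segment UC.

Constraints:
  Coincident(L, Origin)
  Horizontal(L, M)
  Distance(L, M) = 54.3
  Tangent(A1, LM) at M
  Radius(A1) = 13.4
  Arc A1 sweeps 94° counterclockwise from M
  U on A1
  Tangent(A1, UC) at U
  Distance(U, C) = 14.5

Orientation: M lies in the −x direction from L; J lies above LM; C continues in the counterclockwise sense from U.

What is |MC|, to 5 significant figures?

31.338

L is at the origin; LM is horizontal with |LM| = 54.3 and M on the −x side, so M = (-54.300, 0.0000). Tangency of A1 to LM means the radius JM is perpendicular to LM, so J = M + (0, 13.4) = (-54.300, 13.400). On A1, M sits at bearing -90° from J; a 94° counterclockwise sweep puts U at bearing 4°, so U = J + 13.4·(cos 4°, sin 4°) = (-40.933, 14.335). Tangency of A1 to UC means the radius JU is perpendicular to UC, so UC runs along (−sin 4°, cos 4°); with |UC| = 14.5, C = (-41.944, 28.799). Then |MC| = |C − M| = 31.338.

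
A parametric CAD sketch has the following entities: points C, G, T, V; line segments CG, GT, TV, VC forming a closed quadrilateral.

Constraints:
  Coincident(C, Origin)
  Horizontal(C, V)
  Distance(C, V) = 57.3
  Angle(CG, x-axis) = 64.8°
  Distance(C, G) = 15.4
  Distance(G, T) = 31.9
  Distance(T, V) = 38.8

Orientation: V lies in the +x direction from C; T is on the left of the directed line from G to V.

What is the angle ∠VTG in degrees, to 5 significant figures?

95.703°

C is at the origin; C and V share the same y with |CV| = 57.3 and V in +x, so V = (57.3, 0). CG runs at 64.8° with |CG| = 15.4, so G = (6.5570, 13.934). T is determined by |GT| = 31.9 and |TV| = 38.8 together: it lies at the intersection of circle(G, 31.9) and circle(V, 38.8). With |GV| = 52.621, the foot of the radical line on GV is 21.675 from G and the perpendicular offset is √(31.9² − 21.675²) = 23.405. Taking the left-of-GV solution: T = (33.656, 30.764).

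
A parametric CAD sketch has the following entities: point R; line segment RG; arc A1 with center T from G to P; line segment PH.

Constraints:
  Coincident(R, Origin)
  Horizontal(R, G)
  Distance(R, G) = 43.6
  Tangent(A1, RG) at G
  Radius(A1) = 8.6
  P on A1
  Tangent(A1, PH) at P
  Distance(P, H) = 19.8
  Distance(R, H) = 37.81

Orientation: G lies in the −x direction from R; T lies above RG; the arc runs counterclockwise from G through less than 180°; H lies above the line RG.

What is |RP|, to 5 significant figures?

35.952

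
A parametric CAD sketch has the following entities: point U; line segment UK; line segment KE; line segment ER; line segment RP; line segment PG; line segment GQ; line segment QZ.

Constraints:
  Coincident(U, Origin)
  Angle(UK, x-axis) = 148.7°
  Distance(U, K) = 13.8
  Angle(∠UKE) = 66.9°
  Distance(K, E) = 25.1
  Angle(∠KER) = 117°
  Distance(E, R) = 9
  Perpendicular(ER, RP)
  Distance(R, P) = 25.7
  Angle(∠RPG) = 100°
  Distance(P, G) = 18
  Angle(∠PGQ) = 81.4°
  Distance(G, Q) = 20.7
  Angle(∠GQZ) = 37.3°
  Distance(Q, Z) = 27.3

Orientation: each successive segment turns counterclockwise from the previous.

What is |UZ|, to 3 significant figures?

8.22

U is at the origin; UK runs at 148.7° with length 13.8, so K = (-11.8, 7.17). ∠UKE = 66.9° gives KE at -98.2° from the x-axis; with |KE| = 25.1, E = (-15.4, -17.7). ∠KER = 117.0° gives ER at -35.2° from the x-axis; with |ER| = 9.0, R = (-8.02, -22.9). The perpendicularity gives RP at right angles to ER, so RP runs at 54.8°; with |RP| = 25.7, P = (6.80, -1.86). ∠RPG = 100.0° gives PG at 135° from the x-axis; with |PG| = 18.0, G = (-5.89, 10.9). ∠PGQ = 81.4° gives GQ at -127° from the x-axis; with |GQ| = 20.7, Q = (-18.2, -5.71). ∠GQZ = 37.3° gives QZ at 16.1° from the x-axis; with |QZ| = 27.3, Z = (8.00, 1.86). Then |UZ| = |Z − U| = 8.22.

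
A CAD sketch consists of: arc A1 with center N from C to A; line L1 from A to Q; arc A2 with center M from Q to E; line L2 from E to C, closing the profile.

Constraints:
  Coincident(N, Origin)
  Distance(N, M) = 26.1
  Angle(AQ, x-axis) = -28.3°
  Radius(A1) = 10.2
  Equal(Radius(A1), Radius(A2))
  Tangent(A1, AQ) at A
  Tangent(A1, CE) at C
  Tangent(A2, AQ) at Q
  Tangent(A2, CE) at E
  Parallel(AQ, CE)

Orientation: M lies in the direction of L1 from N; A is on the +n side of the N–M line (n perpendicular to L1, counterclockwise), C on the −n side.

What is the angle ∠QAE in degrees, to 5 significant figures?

38.012°

The slot axis is L1's direction at -28.3°, so u = (cos -28.3°, sin -28.3°) = (0.88048, -0.47409) and n = (−sin -28.3°, cos -28.3°) = (0.47409, 0.88048). N is at the origin and M lies 26.1 along u from N, so M = 26.1·u = (22.980, -12.374). Tangency of A1 to both parallel lines with radius 10.2 puts A and C at N ± 10.2·n: A = (4.8357, 8.9809), C = (-4.8357, -8.9809). Equal radii place Q and E the same way about M: Q = M + 10.2·n = (27.816, -3.3928), E = M − 10.2·n = (18.145, -21.355). Then cos ∠QAE = AQ·AE / (|AQ||AE|), giving 38.012°.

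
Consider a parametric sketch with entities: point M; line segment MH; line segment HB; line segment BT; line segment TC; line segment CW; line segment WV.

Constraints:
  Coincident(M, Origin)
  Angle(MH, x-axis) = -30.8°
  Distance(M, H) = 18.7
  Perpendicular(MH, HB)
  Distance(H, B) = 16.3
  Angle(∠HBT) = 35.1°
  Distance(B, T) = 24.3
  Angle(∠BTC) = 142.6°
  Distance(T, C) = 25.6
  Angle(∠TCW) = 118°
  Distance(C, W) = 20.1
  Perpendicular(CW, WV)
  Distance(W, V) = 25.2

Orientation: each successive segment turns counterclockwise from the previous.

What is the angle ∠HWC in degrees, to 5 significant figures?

56.533°

∠BTC = 142.6° gives TC at -118.50° from the x-axis; with |TC| = 25.6, C = (-9.9883, -27.994). ∠TCW = 118.0° gives CW at -56.500° from the x-axis; with |CW| = 20.1, W = (1.1056, -44.755). Then cos ∠HWC = WH·WC / (|WH||WC|), giving 56.533°.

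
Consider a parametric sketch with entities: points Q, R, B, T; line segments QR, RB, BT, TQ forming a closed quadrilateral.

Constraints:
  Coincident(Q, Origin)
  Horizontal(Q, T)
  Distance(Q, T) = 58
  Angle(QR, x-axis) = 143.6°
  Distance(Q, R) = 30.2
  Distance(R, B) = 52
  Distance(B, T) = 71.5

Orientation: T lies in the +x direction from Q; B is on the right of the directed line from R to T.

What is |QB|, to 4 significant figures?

31.59

Checks: |RB| = 52.00 ✓; |BT| = 71.50 ✓.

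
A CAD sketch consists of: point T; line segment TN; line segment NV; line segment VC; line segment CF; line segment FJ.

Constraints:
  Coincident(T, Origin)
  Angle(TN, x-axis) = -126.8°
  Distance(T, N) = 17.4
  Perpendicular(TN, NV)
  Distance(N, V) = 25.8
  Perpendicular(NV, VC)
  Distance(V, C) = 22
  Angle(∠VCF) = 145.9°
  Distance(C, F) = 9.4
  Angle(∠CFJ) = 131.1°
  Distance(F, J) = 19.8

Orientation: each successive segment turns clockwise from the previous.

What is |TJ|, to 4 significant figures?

14.82

T is at the origin; TN runs at -126.8° with length 17.4, so N = (-10.42, -13.93). The perpendicularity gives NV at right angles to TN, so NV runs at 143.2°; with |NV| = 25.8, V = (-31.08, 1.522). The perpendicularity gives VC at right angles to NV, so VC runs at 53.20°; with |VC| = 22.0, C = (-17.90, 19.14). ∠VCF = 145.9° gives CF at 19.10° from the x-axis; with |CF| = 9.4, F = (-9.021, 22.21). ∠CFJ = 131.1° gives FJ at -29.80° from the x-axis; with |FJ| = 19.8, J = (8.161, 12.37). Then |TJ| = |J − T| = 14.82.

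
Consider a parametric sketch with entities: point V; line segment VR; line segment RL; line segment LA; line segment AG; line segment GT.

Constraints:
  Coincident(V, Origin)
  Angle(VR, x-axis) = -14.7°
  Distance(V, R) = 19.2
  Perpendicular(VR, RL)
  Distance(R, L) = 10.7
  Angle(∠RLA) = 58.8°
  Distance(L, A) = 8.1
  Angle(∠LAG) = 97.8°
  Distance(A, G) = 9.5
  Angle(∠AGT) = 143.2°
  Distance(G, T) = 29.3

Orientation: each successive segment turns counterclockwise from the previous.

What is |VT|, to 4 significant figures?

44.73

∠LAG = 97.8° gives AG at -81.30° from the x-axis; with |AG| = 9.5, G = (14.96, -6.214). ∠AGT = 143.2° gives GT at -44.50° from the x-axis; with |GT| = 29.3, T = (35.86, -26.75). Then |VT| = |T − V| = 44.73.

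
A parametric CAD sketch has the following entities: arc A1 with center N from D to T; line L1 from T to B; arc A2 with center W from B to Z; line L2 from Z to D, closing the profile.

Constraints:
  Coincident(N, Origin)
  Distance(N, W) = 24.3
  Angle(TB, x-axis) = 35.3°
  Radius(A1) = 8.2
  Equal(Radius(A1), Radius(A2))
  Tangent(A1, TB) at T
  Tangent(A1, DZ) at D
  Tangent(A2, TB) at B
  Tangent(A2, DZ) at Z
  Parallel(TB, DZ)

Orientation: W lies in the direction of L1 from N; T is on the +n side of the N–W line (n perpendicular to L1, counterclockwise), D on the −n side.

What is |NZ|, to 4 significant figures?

25.65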